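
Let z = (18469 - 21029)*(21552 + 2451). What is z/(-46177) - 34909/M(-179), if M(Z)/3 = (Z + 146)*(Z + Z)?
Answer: 2176216681667/1636605234 ≈ 1329.7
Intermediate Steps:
M(Z) = 6*Z*(146 + Z) (M(Z) = 3*((Z + 146)*(Z + Z)) = 3*((146 + Z)*(2*Z)) = 3*(2*Z*(146 + Z)) = 6*Z*(146 + Z))
z = -61447680 (z = -2560*24003 = -61447680)
z/(-46177) - 34909/M(-179) = -61447680/(-46177) - 34909*(-1/(1074*(146 - 179))) = -61447680*(-1/46177) - 34909/(6*(-179)*(-33)) = 61447680/46177 - 34909/35442 = 2176216681667/1636605234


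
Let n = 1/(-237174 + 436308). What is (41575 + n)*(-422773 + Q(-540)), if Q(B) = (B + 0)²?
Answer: -1085980748997823/199134 ≈ -5.4535e+9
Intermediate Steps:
Q(B) = B²
n = 1/199134 ≈ 5.0217e-6
(41575 + n)*(-422773 + Q(-540)) = (41575 + 1/199134)*(-422773 + (-540)²) = 8278996051*(-422773 + 291600)/199134 = (8278996051/199134)*(-131173) = -1085980748997823/199134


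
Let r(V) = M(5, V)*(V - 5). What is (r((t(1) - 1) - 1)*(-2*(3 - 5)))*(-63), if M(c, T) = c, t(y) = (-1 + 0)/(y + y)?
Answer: 9450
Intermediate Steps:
t(y) = -1/(2*y)
r(V) = -25 + 5*V (r(V) = 5*(V - 5) = 5*(-5 + V) = -25 + 5*V)
(r((t(1) - 1) - 1)*(-2*(3 - 5)))*(-63) = ((-25 + 5*((-½/1 - 1) - 1))*(-2*(3 - 5)))*(-63) = ((-25 + 5*((-½*1 - 1) - 1))*(-2*(-2)))*(-63) = ((-25 + 5*((-½ - 1) - 1))*4)*(-63) = ((-25 + 5*(-3/2 - 1))*4)*(-63) = ((-25 + 5*(-5/2))*4)*(-63) = ((-25 - 25/2)*4)*(-63) = -75/2*4*(-63) = -150*(-63) = 9450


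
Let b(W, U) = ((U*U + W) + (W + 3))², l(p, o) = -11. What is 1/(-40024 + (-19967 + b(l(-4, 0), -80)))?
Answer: 1/40657170 ≈ 2.4596e-8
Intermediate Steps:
b(W, U) = (3 + U² + 2*W)² (b(W, U) = ((U² + W) + (3 + W))² = ((W + U²) + (3 + W))² = (3 + U² + 2*W)²)
1/(-40024 + (-19967 + b(l(-4, 0), -80))) = 1/(-40024 + (-19967 + (3 + (-80)² + 2*(-11))²)) = 1/(-40024 + (-19967 + (3 + 6400 - 22)²)) = 1/(-40024 + (-19967 + 6381²)) = 1/(-40024 + (-19967 + 40717161)) = 1/(-40024 + 40697194) = 1/40657170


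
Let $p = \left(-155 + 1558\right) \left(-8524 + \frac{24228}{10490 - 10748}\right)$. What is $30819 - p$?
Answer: $\frac{521234927}{43} \approx 1.2122 \cdot 10^{7}$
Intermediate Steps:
$p = - \frac{519909710}{43}$ ($p = 1403 \left(-8524 + \frac{24228}{10490 - 10748}\right) = 1403 \left(-8524 + \frac{24228}{-258}\right) = 1403 \left(-8524 + 24228 \left(- \frac{1}{258}\right)\right) = 1403 \left(-8524 - \frac{4038}{43}\right) = 1403 \left(- \frac{370570}{43}\right) = - \frac{519909710}{43} \approx -1.2091 \cdot 10^{7}$)
$30819 - p = 30819 - - \frac{519909710}{43} = 30819 + \frac{519909710}{43} = \frac{521234927}{43}$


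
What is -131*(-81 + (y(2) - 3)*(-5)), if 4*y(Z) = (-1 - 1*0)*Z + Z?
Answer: 8646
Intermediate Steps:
y(Z) = 0 (y(Z) = ((-1 - 1*0)*Z + Z)/4 = ((-1 + 0)*Z + Z)/4 = (-Z + Z)/4 = (¼)*0 = 0)
-131*(-81 + (y(2) - 3)*(-5)) = -131*(-81 + (0 - 3)*(-5)) = -131*(-81 - 3*(-5)) = -131*(-81 + 15) = -131*(-66) = 8646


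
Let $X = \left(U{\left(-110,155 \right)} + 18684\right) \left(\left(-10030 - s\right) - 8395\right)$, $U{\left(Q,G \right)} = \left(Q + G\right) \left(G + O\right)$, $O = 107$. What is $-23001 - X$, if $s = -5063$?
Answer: $407170587$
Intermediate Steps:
$U{\left(Q,G \right)} = \left(107 + G\right) \left(G + Q\right)$ ($U{\left(Q,G \right)} = \left(Q + G\right) \left(G + 107\right) = \left(G + Q\right) \left(107 + G\right) = \left(107 + G\right) \left(G + Q\right)$)
$X = -407193588$ ($X = \left(\left(155^{2} + 107 \cdot 155 + 107 \left(-110\right) + 155 \left(-110\right)\right) + 18684\right) \left(\left(-10030 - -5063\right) - 8395\right) = \left(\left(24025 + 16585 - 11770 - 17050\right) + 18684\right) \left(\left(-10030 + 5063\right) - 8395\right) = \left(11790 + 18684\right) \left(-4967 - 8395\right) = 30474 \left(-13362\right) = -407193588$)
$-23001 - X = -23001 - -407193588 = -23001 + 407193588 = 407170587$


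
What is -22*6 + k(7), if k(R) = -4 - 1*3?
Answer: -139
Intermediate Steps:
k(R) = -7 (k(R) = -4 - 3 = -7)
-22*6 + k(7) = -22*6 - 7 = -132 - 7 = -139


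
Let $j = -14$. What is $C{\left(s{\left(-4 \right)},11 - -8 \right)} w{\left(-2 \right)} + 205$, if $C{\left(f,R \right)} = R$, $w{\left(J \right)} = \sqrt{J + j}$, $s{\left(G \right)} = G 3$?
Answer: $205 + 76 i \approx 205.0 + 76.0 i$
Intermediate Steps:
$s{\left(G \right)} = 3 G$
$w{\left(J \right)} = \sqrt{-14 + J}$ ($w{\left(J \right)} = \sqrt{J - 14} = \sqrt{-14 + J}$)
$C{\left(s{\left(-4 \right)},11 - -8 \right)} w{\left(-2 \right)} + 205 = \left(11 - -8\right) \sqrt{-14 - 2} + 205 = \left(11 + 8\right) \sqrt{-16} + 205 = 19 \cdot 4 i + 205 = 76 i + 205 = 205 + 76 i$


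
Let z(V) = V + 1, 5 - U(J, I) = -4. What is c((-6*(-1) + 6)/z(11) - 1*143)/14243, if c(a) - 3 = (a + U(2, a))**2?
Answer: 17692/14243 ≈ 1.2422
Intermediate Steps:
U(J, I) = 9 (U(J, I) = 5 - 1*(-4) = 5 + 4 = 9)
z(V) = 1 + V
c(a) = 3 + (9 + a)**2 (c(a) = 3 + (a + 9)**2 = 3 + (9 + a)**2)
c((-6*(-1) + 6)/z(11) - 1*143)/14243 = (3 + (9 + ((-6*(-1) + 6)/(1 + 11) - 1*143))**2)/14243 = (3 + (9 + ((6 + 6)/12 - 143))**2)*(1/14243) = (3 + (9 + (12*(1/12) - 143))**2)*(1/14243) = (3 + (9 + (1 - 143))**2)*(1/14243) = (3 + (9 - 142)**2)*(1/14243) = (3 + (-133)**2)*(1/14243) = (3 + 17689)*(1/14243) = 17692*(1/14243) = 17692/14243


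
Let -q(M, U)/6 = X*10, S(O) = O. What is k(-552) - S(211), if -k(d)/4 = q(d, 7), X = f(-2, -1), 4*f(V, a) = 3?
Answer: -31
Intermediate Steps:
f(V, a) = 3/4 (f(V, a) = (1/4)*3 = 3/4)
X = 3/4 ≈ 0.75000
q(M, U) = -45 (q(M, U) = -9*10/2 = -6*15/2 = -45)
k(d) = 180 (k(d) = -4*(-45) = 180)
k(-552) - S(211) = 180 - 1*211 = 180 - 211 = -31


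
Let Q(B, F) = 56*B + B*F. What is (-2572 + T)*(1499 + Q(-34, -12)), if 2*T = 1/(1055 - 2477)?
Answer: -7314769/948 ≈ -7716.0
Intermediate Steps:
T = -1/2844 (T = 1/(2*(1055 - 2477)) = (1/2)/(-1422) = (1/2)*(-1/1422) = -1/2844 ≈ -0.00035162)
(-2572 + T)*(1499 + Q(-34, -12)) = (-2572 - 1/2844)*(1499 - 34*(56 - 12)) = -7314769*(1499 - 34*44)/2844 = -7314769*(1499 - 1496)/2844 = -7314769/2844*3 = -7314769/948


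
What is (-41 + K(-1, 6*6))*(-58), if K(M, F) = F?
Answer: 290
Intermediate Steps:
(-41 + K(-1, 6*6))*(-58) = (-41 + 6*6)*(-58) = (-41 + 36)*(-58) = -5*(-58) = 290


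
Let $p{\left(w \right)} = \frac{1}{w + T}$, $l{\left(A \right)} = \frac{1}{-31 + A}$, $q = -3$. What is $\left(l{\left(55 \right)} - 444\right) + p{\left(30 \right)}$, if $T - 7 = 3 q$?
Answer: $- \frac{74579}{168} \approx -443.92$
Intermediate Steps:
$T = -2$ ($T = 7 + 3 \left(-3\right) = 7 - 9 = -2$)
$p{\left(w \right)} = \frac{1}{-2 + w}$ ($p{\left(w \right)} = \frac{1}{w - 2} = \frac{1}{-2 + w}$)
$\left(l{\left(55 \right)} - 444\right) + p{\left(30 \right)} = \left(\frac{1}{-31 + 55} - 444\right) + \frac{1}{-2 + 30} = \left(\frac{1}{24} - 444\right) + \frac{1}{28} = - \frac{10655}{24} + \frac{1}{28} = - \frac{74579}{168}$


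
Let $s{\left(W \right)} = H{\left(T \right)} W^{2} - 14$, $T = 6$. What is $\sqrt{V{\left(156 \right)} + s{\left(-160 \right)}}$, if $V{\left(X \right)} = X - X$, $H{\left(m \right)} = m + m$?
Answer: $\sqrt{307186} \approx 554.24$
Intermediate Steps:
$H{\left(m \right)} = 2 m$
$V{\left(X \right)} = 0$
$s{\left(W \right)} = -14 + 12 W^{2}$ ($s{\left(W \right)} = 2 \cdot 6 W^{2} - 14 = 12 W^{2} - 14 = -14 + 12 W^{2}$)
$\sqrt{V{\left(156 \right)} + s{\left(-160 \right)}} = \sqrt{0 - \left(14 - 12 \left(-160\right)^{2}\right)} = \sqrt{0 + \left(-14 + 12 \cdot 25600\right)} = \sqrt{0 + \left(-14 + 307200\right)} = \sqrt{0 + 307186} = \sqrt{307186}$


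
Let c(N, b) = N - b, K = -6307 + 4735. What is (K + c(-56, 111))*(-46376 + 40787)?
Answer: 9719271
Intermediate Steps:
K = -1572
(K + c(-56, 111))*(-46376 + 40787) = (-1572 + (-56 - 1*111))*(-46376 + 40787) = (-1572 + (-56 - 111))*(-5589) = (-1572 - 167)*(-5589) = -1739*(-5589) = 9719271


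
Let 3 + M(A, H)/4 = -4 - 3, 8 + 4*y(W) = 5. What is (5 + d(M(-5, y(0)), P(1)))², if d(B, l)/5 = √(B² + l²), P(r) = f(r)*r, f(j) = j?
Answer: 40050 + 50*√1601 ≈ 42051.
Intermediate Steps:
y(W) = -¾ (y(W) = -2 + (¼)*5 = -2 + 5/4 = -¾)
M(A, H) = -40 (M(A, H) = -12 + 4*(-4 - 3) = -12 + 4*(-7) = -12 - 28 = -40)
P(r) = r² (P(r) = r*r = r²)
d(B, l) = 5*√(B² + l²)
(5 + d(M(-5, y(0)), P(1)))² = (5 + 5*√((-40)² + (1²)²))² = (5 + 5*√(1600 + 1²))² = (5 + 5*√(1600 + 1))² = (5 + 5*√1601)²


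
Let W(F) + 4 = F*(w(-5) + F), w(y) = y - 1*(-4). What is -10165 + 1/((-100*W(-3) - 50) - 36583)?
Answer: -380506446/37433 ≈ -10165.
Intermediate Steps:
w(y) = 4 + y (w(y) = y + 4 = 4 + y)
W(F) = -4 + F*(-1 + F) (W(F) = -4 + F*((4 - 5) + F) = -4 + F*(-1 + F))
-10165 + 1/((-100*W(-3) - 50) - 36583) = -10165 + 1/((-100*(-4 + (-3)² - 1*(-3)) - 50) - 36583) = -10165 + 1/((-100*(-4 + 9 + 3) - 50) - 36583) = -10165 + 1/((-100*8 - 50) - 36583) = -10165 + 1/((-800 - 50) - 36583) = -10165 + 1/(-850 - 36583) = -10165 + 1/(-37433) = -10165 - 1/37433 = -380506446/37433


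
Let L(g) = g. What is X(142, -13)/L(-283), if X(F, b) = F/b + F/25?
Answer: 1704/91975 ≈ 0.018527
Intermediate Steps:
X(F, b) = F/25 + F/b (X(F, b) = F/b + F*(1/25) = F/b + F/25 = F/25 + F/b)
X(142, -13)/L(-283) = ((1/25)*142 + 142/(-13))/(-283) = (142/25 + 142*(-1/13))*(-1/283) = (142/25 - 142/13)*(-1/283) = -1704/325*(-1/283) = 1704/91975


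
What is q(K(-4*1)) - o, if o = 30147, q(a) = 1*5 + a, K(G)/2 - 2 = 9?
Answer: -30120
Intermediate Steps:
K(G) = 22 (K(G) = 4 + 2*9 = 4 + 18 = 22)
q(a) = 5 + a
q(K(-4*1)) - o = (5 + 22) - 1*30147 = 27 - 30147 = -30120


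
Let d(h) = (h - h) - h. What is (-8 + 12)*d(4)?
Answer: -16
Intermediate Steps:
d(h) = -h (d(h) = 0 - h = -h)
(-8 + 12)*d(4) = (-8 + 12)*(-1*4) = 4*(-4) = -16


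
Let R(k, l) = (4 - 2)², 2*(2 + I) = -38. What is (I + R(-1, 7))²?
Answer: 289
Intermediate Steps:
I = -21 (I = -2 + (½)*(-38) = -2 - 19 = -21)
R(k, l) = 4 (R(k, l) = 2² = 4)
(I + R(-1, 7))² = (-21 + 4)² = (-17)² = 289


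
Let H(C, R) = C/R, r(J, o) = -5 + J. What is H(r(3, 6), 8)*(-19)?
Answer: 19/4 ≈ 4.7500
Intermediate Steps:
H(r(3, 6), 8)*(-19) = ((-5 + 3)/8)*(-19) = -2*1/8*(-19) = -1/4*(-19) = 19/4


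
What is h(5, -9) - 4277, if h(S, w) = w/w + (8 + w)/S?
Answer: -21381/5 ≈ -4276.2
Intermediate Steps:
h(S, w) = 1 + (8 + w)/S
h(5, -9) - 4277 = (8 + 5 - 9)/5 - 4277 = (⅕)*4 - 4277 = ⅘ - 4277 = -21381/5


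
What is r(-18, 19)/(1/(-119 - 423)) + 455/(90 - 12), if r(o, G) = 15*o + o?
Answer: 936611/6 ≈ 1.5610e+5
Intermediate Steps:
r(o, G) = 16*o
r(-18, 19)/(1/(-119 - 423)) + 455/(90 - 12) = (16*(-18))/(1/(-119 - 423)) + 455/(90 - 12) = -288/(1/(-542)) + 455/78 = -288/(-1/542) + 455*(1/78) = -288*(-542) + 35/6 = 156096 + 35/6 = 936611/6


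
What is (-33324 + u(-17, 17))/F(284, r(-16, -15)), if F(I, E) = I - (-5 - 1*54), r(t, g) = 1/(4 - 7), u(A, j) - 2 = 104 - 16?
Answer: -33234/343 ≈ -96.892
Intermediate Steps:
u(A, j) = 90 (u(A, j) = 2 + (104 - 16) = 2 + 88 = 90)
r(t, g) = -⅓ (r(t, g) = 1/(-3) = -⅓)
F(I, E) = 59 + I (F(I, E) = I - (-5 - 54) = I - 1*(-59) = I + 59 = 59 + I)
(-33324 + u(-17, 17))/F(284, r(-16, -15)) = (-33324 + 90)/(59 + 284) = -33234/343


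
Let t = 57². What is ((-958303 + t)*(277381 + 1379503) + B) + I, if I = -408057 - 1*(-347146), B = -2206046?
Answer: -1582415958693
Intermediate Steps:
I = -60911 (I = -408057 + 347146 = -60911)
t = 3249
((-958303 + t)*(277381 + 1379503) + B) + I = ((-958303 + 3249)*(277381 + 1379503) - 2206046) - 60911 = (-955054*1656884 - 2206046) - 60911 = (-1582413691736 - 2206046) - 60911 = -1582415897782 - 60911 = -1582415958693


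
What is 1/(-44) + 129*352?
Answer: 1997951/44 ≈ 45408.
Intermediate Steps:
1/(-44) + 129*352 = -1/44 + 45408 = 1997951/44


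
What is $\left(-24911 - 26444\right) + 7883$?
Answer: $-43472$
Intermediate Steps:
$\left(-24911 - 26444\right) + 7883 = -51355 + 7883 = -43472$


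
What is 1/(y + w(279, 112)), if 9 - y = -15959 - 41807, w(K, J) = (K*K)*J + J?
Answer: 1/8776079 ≈ 1.1395e-7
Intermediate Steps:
w(K, J) = J + J*K**2 (w(K, J) = K**2*J + J = J*K**2 + J = J + J*K**2)
y = 57775 (y = 9 - (-15959 - 41807) = 9 - 1*(-57766) = 9 + 57766 = 57775)
1/(y + w(279, 112)) = 1/(57775 + 112*(1 + 279**2)) = 1/(57775 + 112*(1 + 77841)) = 1/(57775 + 112*77842) = 1/(57775 + 8718304) = 1/8776079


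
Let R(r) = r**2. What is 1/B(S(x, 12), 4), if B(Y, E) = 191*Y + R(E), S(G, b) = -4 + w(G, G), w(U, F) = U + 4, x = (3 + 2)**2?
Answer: 1/4791 ≈ 0.00020872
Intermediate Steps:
x = 25 (x = 5**2 = 25)
w(U, F) = 4 + U
S(G, b) = G (S(G, b) = -4 + (4 + G) = G)
B(Y, E) = E**2 + 191*Y (B(Y, E) = 191*Y + E**2 = E**2 + 191*Y)
1/B(S(x, 12), 4) = 1/(4**2 + 191*25) = 1/(16 + 4775) = 1/4791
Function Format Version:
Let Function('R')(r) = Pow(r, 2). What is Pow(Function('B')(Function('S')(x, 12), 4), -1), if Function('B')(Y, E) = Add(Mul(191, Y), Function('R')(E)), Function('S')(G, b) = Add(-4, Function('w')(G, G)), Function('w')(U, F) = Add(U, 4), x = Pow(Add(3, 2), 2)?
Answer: Rational(1, 4791) ≈ 0.00020872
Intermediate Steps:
x = 25 (x = Pow(5, 2) = 25)
Function('w')(U, F) = Add(4, U)
Function('S')(G, b) = G (Function('S')(G, b) = Add(-4, Add(4, G)) = G)
Function('B')(Y, E) = Add(Pow(E, 2), Mul(191, Y)) (Function('B')(Y, E) = Add(Mul(191, Y), Pow(E, 2)) = Add(Pow(E, 2), Mul(191, Y)))
Pow(Function('B')(Function('S')(x, 12), 4), -1) = Pow(Add(Pow(4, 2), Mul(191, 25)), -1) = Pow(Add(16, 4775), -1) = Pow(4791, -1) = Rational(1, 4791)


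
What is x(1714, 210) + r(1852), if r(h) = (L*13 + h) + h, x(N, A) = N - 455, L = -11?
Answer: 4820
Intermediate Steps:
x(N, A) = -455 + N
r(h) = -143 + 2*h (r(h) = (-11*13 + h) + h = (-143 + h) + h = -143 + 2*h)
x(1714, 210) + r(1852) = (-455 + 1714) + (-143 + 2*1852) = 1259 + (-143 + 3704) = 1259 + 3561 = 4820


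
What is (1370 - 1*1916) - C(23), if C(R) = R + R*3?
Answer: -638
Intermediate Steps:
C(R) = 4*R (C(R) = R + 3*R = 4*R)
(1370 - 1*1916) - C(23) = (1370 - 1*1916) - 4*23 = (1370 - 1916) - 1*92 = -546 - 92 = -638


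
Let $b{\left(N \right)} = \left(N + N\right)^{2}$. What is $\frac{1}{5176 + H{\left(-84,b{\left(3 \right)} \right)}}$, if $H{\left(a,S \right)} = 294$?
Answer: $\frac{1}{5470} \approx 0.00018282$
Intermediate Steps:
$b{\left(N \right)} = 4 N^{2}$ ($b{\left(N \right)} = \left(2 N\right)^{2} = 4 N^{2}$)
$\frac{1}{5176 + H{\left(-84,b{\left(3 \right)} \right)}} = \frac{1}{5176 + 294} = \frac{1}{5470}$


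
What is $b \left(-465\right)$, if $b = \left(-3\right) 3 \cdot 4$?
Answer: $16740$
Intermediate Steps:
$b = -36$ ($b = \left(-9\right) 4 = -36$)
$b \left(-465\right) = \left(-36\right) \left(-465\right) = 16740$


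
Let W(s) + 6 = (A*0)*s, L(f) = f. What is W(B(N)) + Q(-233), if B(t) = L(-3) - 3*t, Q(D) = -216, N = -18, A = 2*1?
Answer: -222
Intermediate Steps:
A = 2
B(t) = -3 - 3*t
W(s) = -6 (W(s) = -6 + (2*0)*s = -6 + 0*s = -6 + 0 = -6)
W(B(N)) + Q(-233) = -6 - 216 = -222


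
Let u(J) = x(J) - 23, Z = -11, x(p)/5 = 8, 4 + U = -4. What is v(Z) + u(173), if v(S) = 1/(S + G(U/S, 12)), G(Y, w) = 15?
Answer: 69/4 ≈ 17.250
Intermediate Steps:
U = -8 (U = -4 - 4 = -8)
x(p) = 40 (x(p) = 5*8 = 40)
v(S) = 1/(15 + S) (v(S) = 1/(S + 15) = 1/(15 + S))
u(J) = 17 (u(J) = 40 - 23 = 17)
v(Z) + u(173) = 1/(15 - 11) + 17 = 1/4 + 17 = ¼ + 17 = 69/4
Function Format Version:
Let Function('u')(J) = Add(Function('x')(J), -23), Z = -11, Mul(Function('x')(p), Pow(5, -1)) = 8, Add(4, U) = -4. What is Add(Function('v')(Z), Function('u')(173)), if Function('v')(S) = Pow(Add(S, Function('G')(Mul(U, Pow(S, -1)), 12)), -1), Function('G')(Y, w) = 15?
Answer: Rational(69, 4) ≈ 17.250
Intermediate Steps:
U = -8 (U = Add(-4, -4) = -8)
Function('x')(p) = 40 (Function('x')(p) = Mul(5, 8) = 40)
Function('v')(S) = Pow(Add(15, S), -1) (Function('v')(S) = Pow(Add(S, 15), -1) = Pow(Add(15, S), -1))
Function('u')(J) = 17 (Function('u')(J) = Add(40, -23) = 17)
Add(Function('v')(Z), Function('u')(173)) = Add(Pow(Add(15, -11), -1), 17) = Add(Pow(4, -1), 17) = Add(Rational(1, 4), 17) = Rational(69, 4)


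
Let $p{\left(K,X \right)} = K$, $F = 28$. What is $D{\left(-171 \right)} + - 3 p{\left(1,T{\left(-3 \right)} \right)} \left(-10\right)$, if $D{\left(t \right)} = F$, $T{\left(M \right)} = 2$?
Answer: $58$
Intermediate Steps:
$D{\left(t \right)} = 28$
$D{\left(-171 \right)} + - 3 p{\left(1,T{\left(-3 \right)} \right)} \left(-10\right) = 28 + \left(-3\right) 1 \left(-10\right) = 28 - -30 = 28 + 30 = 58$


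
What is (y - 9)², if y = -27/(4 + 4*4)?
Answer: 42849/400 ≈ 107.12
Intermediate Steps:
y = -27/20 (y = -27/(4 + 16) = -27/20 ≈ -1.3500)
(y - 9)² = (-27/20 - 9)² = (-207/20)² = 42849/400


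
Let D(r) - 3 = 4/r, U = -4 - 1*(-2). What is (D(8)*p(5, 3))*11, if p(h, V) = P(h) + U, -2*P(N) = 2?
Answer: -231/2 ≈ -115.50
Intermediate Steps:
P(N) = -1 (P(N) = -1/2*2 = -1)
U = -2 (U = -4 + 2 = -2)
D(r) = 3 + 4/r
p(h, V) = -3 (p(h, V) = -1 - 2 = -3)
(D(8)*p(5, 3))*11 = ((3 + 4/8)*(-3))*11 = ((3 + 4*(1/8))*(-3))*11 = ((3 + 1/2)*(-3))*11 = ((7/2)*(-3))*11 = -21/2*11 = -231/2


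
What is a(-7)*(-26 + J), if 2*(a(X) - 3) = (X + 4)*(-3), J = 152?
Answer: 945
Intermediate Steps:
a(X) = -3 - 3*X/2 (a(X) = 3 + ((X + 4)*(-3))/2 = 3 + ((4 + X)*(-3))/2 = 3 + (-12 - 3*X)/2 = 3 + (-6 - 3*X/2) = -3 - 3*X/2)
a(-7)*(-26 + J) = (-3 - 3/2*(-7))*(-26 + 152) = (-3 + 21/2)*126 = (15/2)*126 = 945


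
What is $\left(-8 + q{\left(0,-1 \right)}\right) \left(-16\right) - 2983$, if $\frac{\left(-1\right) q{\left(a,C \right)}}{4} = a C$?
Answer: $-2855$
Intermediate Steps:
$q{\left(a,C \right)} = - 4 C a$ ($q{\left(a,C \right)} = - 4 a C = - 4 C a$)
$\left(-8 + q{\left(0,-1 \right)}\right) \left(-16\right) - 2983 = \left(-8 - \left(-4\right) 0\right) \left(-16\right) - 2983 = \left(-8 + 0\right) \left(-16\right) - 2983 = \left(-8\right) \left(-16\right) - 2983 = 128 - 2983 = -2855$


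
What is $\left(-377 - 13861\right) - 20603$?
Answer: $-34841$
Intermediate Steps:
$\left(-377 - 13861\right) - 20603 = -14238 - 20603 = -34841$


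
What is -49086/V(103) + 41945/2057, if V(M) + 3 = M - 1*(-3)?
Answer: -96649567/211871 ≈ -456.17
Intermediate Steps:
V(M) = M (V(M) = -3 + (M - 1*(-3)) = -3 + (M + 3) = -3 + (3 + M) = M)
-49086/V(103) + 41945/2057 = -49086/103 + 41945/2057 = -96649567/211871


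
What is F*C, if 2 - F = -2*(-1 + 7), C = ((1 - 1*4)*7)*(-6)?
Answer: 1764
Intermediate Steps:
C = 126 (C = ((1 - 4)*7)*(-6) = -3*7*(-6) = -21*(-6) = 126)
F = 14 (F = 2 - (-2)*(-1 + 7) = 2 - (-2)*6 = 2 - 1*(-12) = 2 + 12 = 14)
F*C = 14*126 = 1764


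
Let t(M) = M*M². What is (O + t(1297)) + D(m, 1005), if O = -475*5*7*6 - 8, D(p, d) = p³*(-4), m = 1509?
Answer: -11562735601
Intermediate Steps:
D(p, d) = -4*p³
t(M) = M³
O = -99758 (O = -16625*6 - 8 = -475*210 - 8 = -99750 - 8 = -99758)
(O + t(1297)) + D(m, 1005) = (-99758 + 1297³) - 4*1509³ = (-99758 + 2181825073) - 4*3436115229 = 2181725315 - 13744460916 = -11562735601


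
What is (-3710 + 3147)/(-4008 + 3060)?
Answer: 563/948 ≈ 0.59388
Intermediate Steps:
(-3710 + 3147)/(-4008 + 3060) = -563/(-948) = -563*(-1/948) = 563/948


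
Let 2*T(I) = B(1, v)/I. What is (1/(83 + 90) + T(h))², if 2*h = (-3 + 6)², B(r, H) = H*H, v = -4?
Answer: 7711729/2424249 ≈ 3.1811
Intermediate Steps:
B(r, H) = H²
h = 9/2 (h = (-3 + 6)²/2 = (½)*3² = (½)*9 = 9/2 ≈ 4.5000)
T(I) = 8/I (T(I) = ((-4)²/I)/2 = (16/I)/2 = 8/I)
(1/(83 + 90) + T(h))² = (1/(83 + 90) + 8/(9/2))² = (1/173 + 8*(2/9))² = (1/173 + 16/9)² = (2777/1557)² = 7711729/2424249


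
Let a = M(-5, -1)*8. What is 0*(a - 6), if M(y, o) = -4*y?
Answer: 0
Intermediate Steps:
a = 160 (a = -4*(-5)*8 = 20*8 = 160)
0*(a - 6) = 0*(160 - 6) = 0*154 = 0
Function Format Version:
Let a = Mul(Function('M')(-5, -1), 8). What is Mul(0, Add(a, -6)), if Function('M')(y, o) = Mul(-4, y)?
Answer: 0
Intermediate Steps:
a = 160 (a = Mul(Mul(-4, -5), 8) = Mul(20, 8) = 160)
Mul(0, Add(a, -6)) = Mul(0, Add(160, -6)) = Mul(0, 154) = 0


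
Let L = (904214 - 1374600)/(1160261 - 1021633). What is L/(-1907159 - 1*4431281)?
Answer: 33599/62763232880 ≈ 5.3533e-7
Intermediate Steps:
L = -33599/9902 (L = -470386/138628 = -470386*1/138628 = -33599/9902 ≈ -3.3932)
L/(-1907159 - 1*4431281) = -33599/(9902*(-1907159 - 1*4431281)) = -33599/(9902*(-1907159 - 4431281)) = -33599/9902/(-6338440) = -33599/9902*(-1/6338440) = 33599/62763232880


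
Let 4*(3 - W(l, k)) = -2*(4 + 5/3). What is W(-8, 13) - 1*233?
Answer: -1363/6 ≈ -227.17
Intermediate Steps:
W(l, k) = 35/6 (W(l, k) = 3 - (-1)*(4 + 5/3)/2 = 3 - (-1)*17/(2*3) = 3 - 1/4*(-34/3) = 3 + 17/6 = 35/6)
W(-8, 13) - 1*233 = 35/6 - 1*233 = 35/6 - 233 = -1363/6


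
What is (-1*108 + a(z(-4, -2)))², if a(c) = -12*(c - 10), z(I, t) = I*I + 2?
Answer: 41616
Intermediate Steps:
z(I, t) = 2 + I² (z(I, t) = I² + 2 = 2 + I²)
a(c) = 120 - 12*c (a(c) = -12*(-10 + c) = 120 - 12*c)
(-1*108 + a(z(-4, -2)))² = (-1*108 + (120 - 12*(2 + (-4)²)))² = (-108 + (120 - 12*(2 + 16)))² = (-108 + (120 - 12*18))² = (-108 + (120 - 216))² = (-108 - 96)² = (-204)² = 41616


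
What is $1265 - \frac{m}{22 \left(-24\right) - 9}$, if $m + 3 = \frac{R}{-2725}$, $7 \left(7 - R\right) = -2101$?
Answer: $\frac{518307340}{409731} \approx 1265.0$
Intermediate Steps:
$R = \frac{2150}{7}$ ($R = 7 - - \frac{2101}{7} = 7 + \frac{2101}{7} = \frac{2150}{7} \approx 307.14$)
$m = - \frac{2375}{763}$ ($m = -3 + \frac{2150}{7 \left(-2725\right)} = -3 + \frac{2150}{7} \left(- \frac{1}{2725}\right) = -3 - \frac{86}{763} = - \frac{2375}{763} \approx -3.1127$)
$1265 - \frac{m}{22 \left(-24\right) - 9} = 1265 - - \frac{2375}{763 \left(22 \left(-24\right) - 9\right)} = 1265 - - \frac{2375}{763 \left(-528 - 9\right)} = 1265 - - \frac{2375}{763 \left(-537\right)} = 1265 - \left(- \frac{2375}{763}\right) \left(- \frac{1}{537}\right) = 1265 - \frac{2375}{409731} = \frac{518307340}{409731}$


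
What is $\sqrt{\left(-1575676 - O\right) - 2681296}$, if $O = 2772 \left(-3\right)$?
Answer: $4 i \sqrt{265541} \approx 2061.2 i$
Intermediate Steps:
$O = -8316$
$\sqrt{\left(-1575676 - O\right) - 2681296} = \sqrt{\left(-1575676 - -8316\right) - 2681296} = \sqrt{\left(-1575676 + 8316\right) - 2681296} = \sqrt{-1567360 - 2681296} = \sqrt{-4248656} = 4 i \sqrt{265541}$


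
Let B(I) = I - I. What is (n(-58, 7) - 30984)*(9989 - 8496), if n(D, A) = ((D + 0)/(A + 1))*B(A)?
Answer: -46259112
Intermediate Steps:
B(I) = 0
n(D, A) = 0 (n(D, A) = ((D + 0)/(A + 1))*0 = (D/(1 + A))*0 = 0)
(n(-58, 7) - 30984)*(9989 - 8496) = (0 - 30984)*(9989 - 8496) = -30984*1493 = -46259112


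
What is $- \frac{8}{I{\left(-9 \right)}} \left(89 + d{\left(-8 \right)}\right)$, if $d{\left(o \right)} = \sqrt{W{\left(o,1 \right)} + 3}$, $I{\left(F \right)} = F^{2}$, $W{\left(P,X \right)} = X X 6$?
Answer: $- \frac{736}{81} \approx -9.0864$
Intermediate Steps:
$W{\left(P,X \right)} = 6 X^{2}$ ($W{\left(P,X \right)} = X^{2} \cdot 6 = 6 X^{2}$)
$d{\left(o \right)} = 3$ ($d{\left(o \right)} = \sqrt{6 \cdot 1^{2} + 3} = \sqrt{6 \cdot 1 + 3} = \sqrt{6 + 3} = \sqrt{9} = 3$)
$- \frac{8}{I{\left(-9 \right)}} \left(89 + d{\left(-8 \right)}\right) = - \frac{8}{\left(-9\right)^{2}} \left(89 + 3\right) = - \frac{8}{81} \cdot 92 = \left(-8\right) \frac{1}{81} \cdot 92 = \left(- \frac{8}{81}\right) 92 = - \frac{736}{81}$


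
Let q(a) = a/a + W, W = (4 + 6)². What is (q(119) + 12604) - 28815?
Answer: -16110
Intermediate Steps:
W = 100 (W = 10² = 100)
q(a) = 101 (q(a) = a/a + 100 = 1 + 100 = 101)
(q(119) + 12604) - 28815 = (101 + 12604) - 28815 = 12705 - 28815 = -16110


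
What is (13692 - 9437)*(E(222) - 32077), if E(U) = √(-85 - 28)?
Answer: -136487635 + 4255*I*√113 ≈ -1.3649e+8 + 45231.0*I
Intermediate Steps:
E(U) = I*√113 (E(U) = √(-113) = I*√113)
(13692 - 9437)*(E(222) - 32077) = (13692 - 9437)*(I*√113 - 32077) = 4255*(-32077 + I*√113) = -136487635 + 4255*I*√113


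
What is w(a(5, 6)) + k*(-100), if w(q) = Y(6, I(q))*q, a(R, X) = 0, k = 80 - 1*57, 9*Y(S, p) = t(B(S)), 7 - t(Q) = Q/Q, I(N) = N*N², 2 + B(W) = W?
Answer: -2300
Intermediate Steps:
B(W) = -2 + W
I(N) = N³
t(Q) = 6 (t(Q) = 7 - Q/Q = 7 - 1*1 = 7 - 1 = 6)
Y(S, p) = ⅔ (Y(S, p) = (⅑)*6 = ⅔)
k = 23 (k = 80 - 57 = 23)
w(q) = 2*q/3
w(a(5, 6)) + k*(-100) = (⅔)*0 + 23*(-100) = 0 - 2300 = -2300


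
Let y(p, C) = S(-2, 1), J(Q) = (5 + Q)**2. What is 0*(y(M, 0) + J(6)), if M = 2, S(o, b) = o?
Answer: 0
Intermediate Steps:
y(p, C) = -2
0*(y(M, 0) + J(6)) = 0*(-2 + (5 + 6)**2) = 0*(-2 + 11**2) = 0*(-2 + 121) = 0*119 = 0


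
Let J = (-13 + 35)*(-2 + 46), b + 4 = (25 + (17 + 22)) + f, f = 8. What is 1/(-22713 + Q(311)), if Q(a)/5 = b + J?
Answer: -1/17533 ≈ -5.7035e-5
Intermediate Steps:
b = 68 (b = -4 + ((25 + (17 + 22)) + 8) = -4 + ((25 + 39) + 8) = -4 + (64 + 8) = -4 + 72 = 68)
J = 968 (J = 22*44 = 968)
Q(a) = 5180 (Q(a) = 5*(68 + 968) = 5*1036 = 5180)
1/(-22713 + Q(311)) = 1/(-22713 + 5180) = 1/(-17533) = -1/17533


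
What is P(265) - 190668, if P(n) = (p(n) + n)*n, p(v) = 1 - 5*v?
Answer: -471303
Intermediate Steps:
P(n) = n*(1 - 4*n) (P(n) = ((1 - 5*n) + n)*n = (1 - 4*n)*n = n*(1 - 4*n))
P(265) - 190668 = 265*(1 - 4*265) - 190668 = 265*(1 - 1060) - 190668 = 265*(-1059) - 190668 = -280635 - 190668 = -471303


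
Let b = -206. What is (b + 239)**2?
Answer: 1089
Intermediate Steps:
(b + 239)**2 = (-206 + 239)**2 = 33**2 = 1089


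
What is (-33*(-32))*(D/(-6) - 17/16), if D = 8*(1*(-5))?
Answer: 5918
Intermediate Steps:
D = -40 (D = 8*(-5) = -40)
(-33*(-32))*(D/(-6) - 17/16) = (-33*(-32))*(-40/(-6) - 17/16) = 1056*(-40*(-1/6) - 17*1/16) = 1056*(20/3 - 17/16) = 1056*(269/48) = 5918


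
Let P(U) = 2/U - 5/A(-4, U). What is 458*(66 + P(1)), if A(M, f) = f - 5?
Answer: 63433/2 ≈ 31717.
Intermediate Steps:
A(M, f) = -5 + f
P(U) = -5/(-5 + U) + 2/U (P(U) = 2/U - 5/(-5 + U) = -5/(-5 + U) + 2/U)
458*(66 + P(1)) = 458*(66 + (-10 - 3*1)/(1*(-5 + 1))) = 458*(66 + 1*(-10 - 3)/(-4)) = 458*(66 + 1*(-¼)*(-13)) = 458*(66 + 13/4) = 458*(277/4) = 63433/2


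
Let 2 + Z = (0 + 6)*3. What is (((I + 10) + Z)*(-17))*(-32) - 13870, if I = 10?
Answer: 5714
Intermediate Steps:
Z = 16 (Z = -2 + (0 + 6)*3 = -2 + 6*3 = -2 + 18 = 16)
(((I + 10) + Z)*(-17))*(-32) - 13870 = (((10 + 10) + 16)*(-17))*(-32) - 13870 = ((20 + 16)*(-17))*(-32) - 13870 = (36*(-17))*(-32) - 13870 = -612*(-32) - 13870 = 19584 - 13870 = 5714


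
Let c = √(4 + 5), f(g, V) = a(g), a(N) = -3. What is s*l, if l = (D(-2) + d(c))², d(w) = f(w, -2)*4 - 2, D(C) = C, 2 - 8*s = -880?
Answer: 28224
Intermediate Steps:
s = 441/4 (s = ¼ - ⅛*(-880) = ¼ + 110 = 441/4 ≈ 110.25)
f(g, V) = -3
c = 3 (c = √9 = 3)
d(w) = -14 (d(w) = -3*4 - 2 = -12 - 2 = -14)
l = 256 (l = (-2 - 14)² = (-16)² = 256)
s*l = (441/4)*256 = 28224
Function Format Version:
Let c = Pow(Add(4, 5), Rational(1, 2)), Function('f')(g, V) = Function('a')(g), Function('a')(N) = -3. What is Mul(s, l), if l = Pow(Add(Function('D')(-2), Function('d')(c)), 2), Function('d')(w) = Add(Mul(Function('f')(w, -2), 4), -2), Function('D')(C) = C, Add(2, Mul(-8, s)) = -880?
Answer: 28224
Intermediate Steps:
s = Rational(441, 4) (s = Add(Rational(1, 4), Mul(Rational(-1, 8), -880)) = Add(Rational(1, 4), 110) = Rational(441, 4) ≈ 110.25)
Function('f')(g, V) = -3
c = 3 (c = Pow(9, Rational(1, 2)) = 3)
Function('d')(w) = -14 (Function('d')(w) = Add(Mul(-3, 4), -2) = Add(-12, -2) = -14)
l = 256 (l = Pow(Add(-2, -14), 2) = Pow(-16, 2) = 256)
Mul(s, l) = Mul(Rational(441, 4), 256) = 28224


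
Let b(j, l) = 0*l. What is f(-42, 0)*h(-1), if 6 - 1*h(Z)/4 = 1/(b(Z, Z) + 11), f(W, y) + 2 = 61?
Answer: 15340/11 ≈ 1394.5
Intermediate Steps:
f(W, y) = 59 (f(W, y) = -2 + 61 = 59)
b(j, l) = 0
h(Z) = 260/11 (h(Z) = 24 - 4/(0 + 11) = 24 - 4/11 = 260/11)
f(-42, 0)*h(-1) = 59*(260/11) = 15340/11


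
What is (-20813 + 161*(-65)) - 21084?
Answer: -52362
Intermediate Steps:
(-20813 + 161*(-65)) - 21084 = (-20813 - 10465) - 21084 = -31278 - 21084 = -52362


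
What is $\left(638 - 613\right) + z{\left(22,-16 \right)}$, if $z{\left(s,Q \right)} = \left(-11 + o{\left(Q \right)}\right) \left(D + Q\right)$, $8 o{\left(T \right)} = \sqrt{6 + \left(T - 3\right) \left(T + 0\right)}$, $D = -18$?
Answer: $399 - \frac{17 \sqrt{310}}{4} \approx 324.17$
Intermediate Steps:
$o{\left(T \right)} = \frac{\sqrt{6 + T \left(-3 + T\right)}}{8}$ ($o{\left(T \right)} = \frac{\sqrt{6 + \left(T - 3\right) \left(T + 0\right)}}{8} = \frac{\sqrt{6 + \left(-3 + T\right) T}}{8} = \frac{\sqrt{6 + T \left(-3 + T\right)}}{8}$)
$z{\left(s,Q \right)} = \left(-18 + Q\right) \left(-11 + \frac{\sqrt{6 + Q^{2} - 3 Q}}{8}\right)$ ($z{\left(s,Q \right)} = \left(-11 + \frac{\sqrt{6 + Q^{2} - 3 Q}}{8}\right) \left(-18 + Q\right) = \left(-18 + Q\right) \left(-11 + \frac{\sqrt{6 + Q^{2} - 3 Q}}{8}\right)$)
$\left(638 - 613\right) + z{\left(22,-16 \right)} = \left(638 - 613\right) + \left(198 - -176 - \frac{9 \sqrt{6 + \left(-16\right)^{2} - -48}}{4} + \frac{1}{8} \left(-16\right) \sqrt{6 + \left(-16\right)^{2} - -48}\right) = 25 + \left(198 + 176 - \frac{9 \sqrt{6 + 256 + 48}}{4} + \frac{1}{8} \left(-16\right) \sqrt{6 + 256 + 48}\right) = 25 + \left(198 + 176 - \frac{9 \sqrt{310}}{4} + \frac{1}{8} \left(-16\right) \sqrt{310}\right) = 25 + \left(198 + 176 - \frac{9 \sqrt{310}}{4} - 2 \sqrt{310}\right) = 25 + \left(374 - \frac{17 \sqrt{310}}{4}\right) = 399 - \frac{17 \sqrt{310}}{4}$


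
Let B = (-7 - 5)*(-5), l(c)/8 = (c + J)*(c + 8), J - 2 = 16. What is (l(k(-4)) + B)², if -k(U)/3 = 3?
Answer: 144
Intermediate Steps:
J = 18 (J = 2 + 16 = 18)
k(U) = -9 (k(U) = -3*3 = -9)
l(c) = 8*(8 + c)*(18 + c) (l(c) = 8*((c + 18)*(c + 8)) = 8*((18 + c)*(8 + c)) = 8*((8 + c)*(18 + c)) = 8*(8 + c)*(18 + c))
B = 60 (B = -12*(-5) = 60)
(l(k(-4)) + B)² = ((1152 + 8*(-9)² + 208*(-9)) + 60)² = ((1152 + 8*81 - 1872) + 60)² = ((1152 + 648 - 1872) + 60)² = (-72 + 60)² = (-12)² = 144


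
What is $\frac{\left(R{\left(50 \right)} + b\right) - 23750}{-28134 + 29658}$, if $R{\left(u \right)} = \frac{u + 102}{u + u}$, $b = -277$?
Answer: $- \frac{600637}{38100} \approx -15.765$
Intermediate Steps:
$R{\left(u \right)} = \frac{102 + u}{2 u}$
$\frac{\left(R{\left(50 \right)} + b\right) - 23750}{-28134 + 29658} = \frac{\left(\frac{102 + 50}{2 \cdot 50} - 277\right) - 23750}{-28134 + 29658} = \frac{\left(\frac{1}{2} \cdot \frac{1}{50} \cdot 152 - 277\right) - 23750}{1524} = \left(\left(\frac{38}{25} - 277\right) - 23750\right) \frac{1}{1524} = \left(- \frac{6887}{25} - 23750\right) \frac{1}{1524} = \left(- \frac{600637}{25}\right) \frac{1}{1524} = - \frac{600637}{38100}$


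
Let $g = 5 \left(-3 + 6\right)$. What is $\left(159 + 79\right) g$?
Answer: $3570$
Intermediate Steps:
$g = 15$ ($g = 5 \cdot 3 = 15$)
$\left(159 + 79\right) g = \left(159 + 79\right) 15 = 238 \cdot 15 = 3570$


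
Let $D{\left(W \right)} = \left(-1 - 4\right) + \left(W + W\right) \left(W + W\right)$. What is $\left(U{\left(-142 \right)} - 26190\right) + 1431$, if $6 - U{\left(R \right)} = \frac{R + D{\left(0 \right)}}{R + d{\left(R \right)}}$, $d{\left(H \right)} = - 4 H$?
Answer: $- \frac{3514877}{142} \approx -24753.0$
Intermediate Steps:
$D{\left(W \right)} = -5 + 4 W^{2}$ ($D{\left(W \right)} = -5 + 2 W 2 W = -5 + 4 W^{2}$)
$U{\left(R \right)} = 6 + \frac{-5 + R}{3 R}$ ($U{\left(R \right)} = 6 - \frac{R - \left(5 - 4 \cdot 0^{2}\right)}{R - 4 R} = 6 - \frac{R + \left(-5 + 4 \cdot 0\right)}{\left(-3\right) R} = 6 - \left(R + \left(-5 + 0\right)\right) \left(- \frac{1}{3 R}\right) = 6 - \left(R - 5\right) \left(- \frac{1}{3 R}\right) = 6 - \left(-5 + R\right) \left(- \frac{1}{3 R}\right) = 6 - - \frac{-5 + R}{3 R} = 6 + \frac{-5 + R}{3 R}$)
$\left(U{\left(-142 \right)} - 26190\right) + 1431 = \left(\frac{-5 + 19 \left(-142\right)}{3 \left(-142\right)} - 26190\right) + 1431 = \left(\frac{1}{3} \left(- \frac{1}{142}\right) \left(-5 - 2698\right) - 26190\right) + 1431 = \left(\frac{1}{3} \left(- \frac{1}{142}\right) \left(-2703\right) - 26190\right) + 1431 = \left(\frac{901}{142} - 26190\right) + 1431 = - \frac{3718079}{142} + 1431 = - \frac{3514877}{142}$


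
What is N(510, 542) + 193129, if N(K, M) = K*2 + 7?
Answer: 194156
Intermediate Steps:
N(K, M) = 7 + 2*K (N(K, M) = 2*K + 7 = 7 + 2*K)
N(510, 542) + 193129 = (7 + 2*510) + 193129 = (7 + 1020) + 193129 = 1027 + 193129 = 194156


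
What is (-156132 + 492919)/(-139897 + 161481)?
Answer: 336787/21584 ≈ 15.604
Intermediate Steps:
(-156132 + 492919)/(-139897 + 161481) = 336787/21584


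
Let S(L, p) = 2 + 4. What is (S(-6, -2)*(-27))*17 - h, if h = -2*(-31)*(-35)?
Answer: -584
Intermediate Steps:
S(L, p) = 6
h = -2170 (h = 62*(-35) = -2170)
(S(-6, -2)*(-27))*17 - h = (6*(-27))*17 - 1*(-2170) = -162*17 + 2170 = -2754 + 2170 = -584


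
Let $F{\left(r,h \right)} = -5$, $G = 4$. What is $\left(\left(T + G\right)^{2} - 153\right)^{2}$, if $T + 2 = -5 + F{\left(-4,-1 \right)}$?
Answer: $7921$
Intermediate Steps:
$T = -12$ ($T = -2 - 10 = -12$)
$\left(\left(T + G\right)^{2} - 153\right)^{2} = \left(\left(-12 + 4\right)^{2} - 153\right)^{2} = \left(\left(-8\right)^{2} - 153\right)^{2} = \left(64 - 153\right)^{2} = \left(-89\right)^{2} = 7921$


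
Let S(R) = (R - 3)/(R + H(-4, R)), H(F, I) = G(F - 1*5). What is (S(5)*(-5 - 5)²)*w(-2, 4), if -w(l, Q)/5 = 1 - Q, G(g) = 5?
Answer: 300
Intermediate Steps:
H(F, I) = 5
w(l, Q) = -5 + 5*Q (w(l, Q) = -5*(1 - Q) = -5 + 5*Q)
S(R) = (-3 + R)/(5 + R) (S(R) = (R - 3)/(R + 5) = (-3 + R)/(5 + R))
(S(5)*(-5 - 5)²)*w(-2, 4) = (((-3 + 5)/(5 + 5))*(-5 - 5)²)*(-5 + 5*4) = ((2/10)*(-10)²)*(-5 + 20) = (((⅒)*2)*100)*15 = ((⅕)*100)*15 = 20*15 = 300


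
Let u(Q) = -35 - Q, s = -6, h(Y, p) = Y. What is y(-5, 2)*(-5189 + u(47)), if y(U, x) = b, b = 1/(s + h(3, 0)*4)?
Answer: -1757/2 ≈ -878.50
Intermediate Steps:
b = ⅙ (b = 1/(-6 + 3*4) = 1/(-6 + 12) = 1/6 = ⅙ ≈ 0.16667)
y(U, x) = ⅙
y(-5, 2)*(-5189 + u(47)) = (-5189 + (-35 - 1*47))/6 = (-5189 + (-35 - 47))/6 = (-5189 - 82)/6 = (⅙)*(-5271) = -1757/2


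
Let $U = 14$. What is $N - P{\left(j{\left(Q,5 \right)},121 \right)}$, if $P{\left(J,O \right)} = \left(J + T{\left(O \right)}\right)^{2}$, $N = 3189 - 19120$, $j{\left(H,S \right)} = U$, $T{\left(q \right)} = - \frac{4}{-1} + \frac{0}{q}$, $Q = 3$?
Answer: $-16255$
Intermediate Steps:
$T{\left(q \right)} = 4$ ($T{\left(q \right)} = \left(-4\right) \left(-1\right) + 0 = 4 + 0 = 4$)
$j{\left(H,S \right)} = 14$
$N = -15931$ ($N = 3189 - 19120 = -15931$)
$P{\left(J,O \right)} = \left(4 + J\right)^{2}$ ($P{\left(J,O \right)} = \left(J + 4\right)^{2} = \left(4 + J\right)^{2}$)
$N - P{\left(j{\left(Q,5 \right)},121 \right)} = -15931 - \left(4 + 14\right)^{2} = -15931 - 18^{2} = -15931 - 324 = -16255$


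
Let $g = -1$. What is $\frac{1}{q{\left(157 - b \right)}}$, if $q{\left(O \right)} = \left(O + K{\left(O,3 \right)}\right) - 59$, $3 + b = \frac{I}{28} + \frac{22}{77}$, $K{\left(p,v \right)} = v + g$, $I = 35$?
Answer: $\frac{28}{2841} \approx 0.0098557$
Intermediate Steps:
$K{\left(p,v \right)} = -1 + v$ ($K{\left(p,v \right)} = v - 1 = -1 + v$)
$b = - \frac{41}{28}$ ($b = -3 + \left(\frac{35}{28} + \frac{22}{77}\right) = -3 + \left(35 \cdot \frac{1}{28} + 22 \cdot \frac{1}{77}\right) = -3 + \left(\frac{5}{4} + \frac{2}{7}\right) = -3 + \frac{43}{28} = - \frac{41}{28} \approx -1.4643$)
$q{\left(O \right)} = -57 + O$ ($q{\left(O \right)} = \left(O + \left(-1 + 3\right)\right) - 59 = \left(O + 2\right) - 59 = \left(2 + O\right) - 59 = -57 + O$)
$\frac{1}{q{\left(157 - b \right)}} = \frac{1}{-57 + \left(157 - - \frac{41}{28}\right)} = \frac{1}{-57 + \left(157 + \frac{41}{28}\right)} = \frac{1}{-57 + \frac{4437}{28}} = \frac{1}{\frac{2841}{28}} = \frac{28}{2841}$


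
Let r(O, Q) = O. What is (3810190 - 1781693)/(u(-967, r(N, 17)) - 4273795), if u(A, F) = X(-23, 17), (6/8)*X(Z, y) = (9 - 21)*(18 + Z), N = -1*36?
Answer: -2028497/4273715 ≈ -0.47464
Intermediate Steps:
N = -36
X(Z, y) = -288 - 16*Z (X(Z, y) = 4*((9 - 21)*(18 + Z))/3 = 4*(-12*(18 + Z))/3 = 4*(-216 - 12*Z)/3 = -288 - 16*Z)
u(A, F) = 80 (u(A, F) = -288 - 16*(-23) = -288 + 368 = 80)
(3810190 - 1781693)/(u(-967, r(N, 17)) - 4273795) = (3810190 - 1781693)/(80 - 4273795) = 2028497/(-4273715) = 2028497*(-1/4273715) = -2028497/4273715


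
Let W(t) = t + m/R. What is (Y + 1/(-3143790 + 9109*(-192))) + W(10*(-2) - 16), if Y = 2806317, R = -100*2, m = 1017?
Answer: 1373031668228597/489271800 ≈ 2.8063e+6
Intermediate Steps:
R = -200
W(t) = -1017/200 + t (W(t) = t + 1017/(-200) = t + 1017*(-1/200) = t - 1017/200 = -1017/200 + t)
(Y + 1/(-3143790 + 9109*(-192))) + W(10*(-2) - 16) = (2806317 + 1/(-3143790 + 9109*(-192))) + (-1017/200 + (10*(-2) - 16)) = (2806317 + 1/(-3143790 - 1748928)) + (-1017/200 + (-20 - 16)) = (2806317 + 1/(-4892718)) + (-1017/200 - 36) = (2806317 - 1/4892718) - 8217/200 = 13730517699605/4892718 - 8217/200 = 1373031668228597/489271800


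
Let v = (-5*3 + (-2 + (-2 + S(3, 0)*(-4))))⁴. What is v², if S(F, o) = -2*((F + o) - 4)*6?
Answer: 406067677556641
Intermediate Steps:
S(F, o) = 48 - 12*F - 12*o (S(F, o) = -2*(-4 + F + o)*6 = (8 - 2*F - 2*o)*6 = 48 - 12*F - 12*o)
v = 20151121 (v = (-5*3 + (-2 + (-2 + (48 - 12*3 - 12*0)*(-4))))⁴ = (-15 + (-2 + (-2 + (48 - 36 + 0)*(-4))))⁴ = (-15 + (-2 + (-2 + 12*(-4))))⁴ = (-15 + (-2 + (-2 - 48)))⁴ = (-15 + (-2 - 50))⁴ = (-15 - 52)⁴ = (-67)⁴ = 20151121)
v² = 20151121² = 406067677556641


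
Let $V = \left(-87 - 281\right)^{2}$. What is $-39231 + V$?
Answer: $96193$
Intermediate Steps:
$V = 135424$ ($V = \left(-368\right)^{2} = 135424$)
$-39231 + V = -39231 + 135424 = 96193$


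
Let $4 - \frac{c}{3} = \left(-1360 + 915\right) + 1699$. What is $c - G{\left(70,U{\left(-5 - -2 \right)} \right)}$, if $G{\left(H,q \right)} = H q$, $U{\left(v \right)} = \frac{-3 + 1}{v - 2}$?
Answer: $-3778$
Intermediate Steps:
$U{\left(v \right)} = - \frac{2}{-2 + v}$
$c = -3750$ ($c = 12 - 3 \left(\left(-1360 + 915\right) + 1699\right) = 12 - 3 \left(-445 + 1699\right) = 12 - 3762 = -3750$)
$c - G{\left(70,U{\left(-5 - -2 \right)} \right)} = -3750 - 70 \left(- \frac{2}{-2 - 3}\right) = -3750 - 70 \left(- \frac{2}{-5}\right) = -3750 - 70 \left(\left(-2\right) \left(- \frac{1}{5}\right)\right) = -3750 - 70 \cdot \frac{2}{5} = -3750 - 28 = -3778$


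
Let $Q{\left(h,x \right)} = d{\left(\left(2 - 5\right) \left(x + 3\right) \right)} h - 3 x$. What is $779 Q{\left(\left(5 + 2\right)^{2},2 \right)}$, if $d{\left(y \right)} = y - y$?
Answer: $-4674$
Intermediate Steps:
$d{\left(y \right)} = 0$
$Q{\left(h,x \right)} = - 3 x$ ($Q{\left(h,x \right)} = 0 h - 3 x = 0 - 3 x = - 3 x$)
$779 Q{\left(\left(5 + 2\right)^{2},2 \right)} = 779 \left(\left(-3\right) 2\right) = 779 \left(-6\right) = -4674$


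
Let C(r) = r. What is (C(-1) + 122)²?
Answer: 14641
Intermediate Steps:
(C(-1) + 122)² = (-1 + 122)² = 121² = 14641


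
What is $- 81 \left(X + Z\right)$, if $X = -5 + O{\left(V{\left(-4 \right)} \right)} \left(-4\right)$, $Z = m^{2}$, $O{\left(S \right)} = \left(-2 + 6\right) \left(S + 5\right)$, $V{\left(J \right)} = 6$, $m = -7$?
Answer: $10692$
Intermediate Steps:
$O{\left(S \right)} = 20 + 4 S$ ($O{\left(S \right)} = 4 \left(5 + S\right) = 20 + 4 S$)
$Z = 49$ ($Z = \left(-7\right)^{2} = 49$)
$X = -181$ ($X = -5 + \left(20 + 4 \cdot 6\right) \left(-4\right) = -5 + \left(20 + 24\right) \left(-4\right) = -5 + 44 \left(-4\right) = -5 - 176 = -181$)
$- 81 \left(X + Z\right) = - 81 \left(-181 + 49\right) = \left(-81\right) \left(-132\right) = 10692$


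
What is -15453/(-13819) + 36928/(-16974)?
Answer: -124004405/117281853 ≈ -1.0573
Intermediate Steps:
-15453/(-13819) + 36928/(-16974) = -15453*(-1/13819) + 36928*(-1/16974) = 15453/13819 - 18464/8487 = -124004405/117281853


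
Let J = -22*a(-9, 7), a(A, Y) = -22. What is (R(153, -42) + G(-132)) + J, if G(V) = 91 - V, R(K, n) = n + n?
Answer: 623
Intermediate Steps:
R(K, n) = 2*n
J = 484 (J = -22*(-22) = 484)
(R(153, -42) + G(-132)) + J = (2*(-42) + (91 - 1*(-132))) + 484 = (-84 + (91 + 132)) + 484 = (-84 + 223) + 484 = 139 + 484 = 623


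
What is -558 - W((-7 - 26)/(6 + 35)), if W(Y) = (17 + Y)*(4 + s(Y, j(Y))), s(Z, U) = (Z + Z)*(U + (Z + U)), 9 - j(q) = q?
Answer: -9134350/68921 ≈ -132.53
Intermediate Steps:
j(q) = 9 - q
s(Z, U) = 2*Z*(Z + 2*U) (s(Z, U) = (2*Z)*(U + (U + Z)) = (2*Z)*(Z + 2*U) = 2*Z*(Z + 2*U))
W(Y) = (4 + 2*Y*(18 - Y))*(17 + Y) (W(Y) = (17 + Y)*(4 + 2*Y*(Y + 2*(9 - Y))) = (17 + Y)*(4 + 2*Y*(Y + (18 - 2*Y))) = (17 + Y)*(4 + 2*Y*(18 - Y)) = (4 + 2*Y*(18 - Y))*(17 + Y))
-558 - W((-7 - 26)/(6 + 35)) = -558 - (68 - 2*(-7 - 26)³/(6 + 35)³ + 2*((-7 - 26)/(6 + 35))² + 616*((-7 - 26)/(6 + 35))) = -558 - (68 - 2*(-33/41)³ + 2*(-33/41)² + 616*(-33/41)) = -558 - (68 - 2*(-35937/68921) + 2*(1089/1681) - 20328/41) = -558 - (68 + 71874/68921 + 2178/1681 - 20328/41) = -558 - 1*(-29323568/68921) = -558 + 29323568/68921 = -9134350/68921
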